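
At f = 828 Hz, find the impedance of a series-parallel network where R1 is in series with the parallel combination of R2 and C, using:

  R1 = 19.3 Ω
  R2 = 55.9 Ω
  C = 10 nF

Step 1 — Angular frequency: ω = 2π·f = 2π·828 = 5202 rad/s.
Step 2 — Component impedances:
  R1: Z = R = 19.3 Ω
  R2: Z = R = 55.9 Ω
  C: Z = 1/(jωC) = -j/(ω·C) = 0 - j1.922e+04 Ω
Step 3 — Parallel branch: R2 || C = 1/(1/R2 + 1/C) = 55.9 - j0.1626 Ω.
Step 4 — Series with R1: Z_total = R1 + (R2 || C) = 75.2 - j0.1626 Ω = 75.2∠-0.1° Ω.

Z = 75.2 - j0.1626 Ω = 75.2∠-0.1° Ω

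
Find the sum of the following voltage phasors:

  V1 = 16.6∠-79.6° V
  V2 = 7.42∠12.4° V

Step 1 — Convert each phasor to rectangular form:
  V1 = 16.6·(cos(-79.6°) + j·sin(-79.6°)) = 2.997 - j16.33 V
  V2 = 7.42·(cos(12.4°) + j·sin(12.4°)) = 7.247 + j1.593 V
Step 2 — Sum components: V_total = 10.24 - j14.73 V.
Step 3 — Convert to polar: |V_total| = 17.94 V, ∠V_total = -55.2°.

V_total = 17.94∠-55.2° V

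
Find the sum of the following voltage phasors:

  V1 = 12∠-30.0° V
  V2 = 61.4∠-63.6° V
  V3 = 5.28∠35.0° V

Step 1 — Convert each phasor to rectangular form:
  V1 = 12·(cos(-30.0°) + j·sin(-30.0°)) = 10.39 - j6 V
  V2 = 61.4·(cos(-63.6°) + j·sin(-63.6°)) = 27.3 - j55 V
  V3 = 5.28·(cos(35.0°) + j·sin(35.0°)) = 4.325 + j3.028 V
Step 2 — Sum components: V_total = 42.02 - j57.97 V.
Step 3 — Convert to polar: |V_total| = 71.59 V, ∠V_total = -54.1°.

V_total = 71.59∠-54.1° V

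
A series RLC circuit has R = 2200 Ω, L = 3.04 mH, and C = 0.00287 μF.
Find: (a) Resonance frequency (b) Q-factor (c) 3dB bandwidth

Step 1 — Resonance condition Im(Z)=0 gives ω₀ = 1/√(LC).
Step 2 — ω₀ = 1/√(0.00304·2.87e-09) = 3.385e+05 rad/s.
Step 3 — f₀ = ω₀/(2π) = 5.388e+04 Hz.
Step 4 — Series Q: Q = ω₀L/R = 3.385e+05·0.00304/2200 = 0.4678.
Step 5 — 3dB bandwidth: Δω = ω₀/Q = 7.237e+05 rad/s; BW = Δω/(2π) = 1.152e+05 Hz.

(a) f₀ = 5.388e+04 Hz  (b) Q = 0.4678  (c) BW = 1.152e+05 Hz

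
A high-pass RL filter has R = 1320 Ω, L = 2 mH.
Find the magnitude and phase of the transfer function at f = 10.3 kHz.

Step 1 — Angular frequency: ω = 2π·1.03e+04 = 6.472e+04 rad/s.
Step 2 — Transfer function: H(jω) = jωL/(R + jωL).
Step 3 — Numerator jωL = j·129.4; denominator R + jωL = 1320 + j129.4.
Step 4 — H = 0.009523 + j0.09712.
Step 5 — Magnitude: |H| = 0.09759 (-20.2 dB); phase: φ = 84.4°.

|H| = 0.09759 (-20.2 dB), φ = 84.4°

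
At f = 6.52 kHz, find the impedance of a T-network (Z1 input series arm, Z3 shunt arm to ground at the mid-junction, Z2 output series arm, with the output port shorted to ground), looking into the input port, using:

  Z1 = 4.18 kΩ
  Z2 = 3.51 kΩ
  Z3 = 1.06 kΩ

Step 1 — Angular frequency: ω = 2π·f = 2π·6520 = 4.097e+04 rad/s.
Step 2 — Component impedances:
  Z1: Z = R = 4180 Ω
  Z2: Z = R = 3510 Ω
  Z3: Z = R = 1060 Ω
Step 3 — With the output port shorted to ground, the output series arm Z2 runs from the junction to ground; the shunt arm Z3 also runs from the junction to ground. They appear in parallel: Z3 || Z2 = 814.1 Ω.
Step 4 — Series with input arm Z1: Z_in = Z1 + (Z3 || Z2) = 4994 Ω = 4994∠0.0° Ω.

Z = 4994 Ω = 4994∠0.0° Ω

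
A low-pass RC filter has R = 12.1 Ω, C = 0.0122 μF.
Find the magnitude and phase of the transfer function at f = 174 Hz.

Step 1 — Angular frequency: ω = 2π·174 = 1093 rad/s.
Step 2 — Transfer function: H(jω) = 1/(1 + jωRC).
Step 3 — Denominator: 1 + jωRC = 1 + j·1093·12.1·1.22e-08 = 1 + j0.0001614.
Step 4 — H = 1 - j0.0001614.
Step 5 — Magnitude: |H| = 1 (-0.0 dB); phase: φ = -0.0°.

|H| = 1 (-0.0 dB), φ = -0.0°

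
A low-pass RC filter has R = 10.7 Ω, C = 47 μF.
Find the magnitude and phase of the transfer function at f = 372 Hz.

Step 1 — Angular frequency: ω = 2π·372 = 2337 rad/s.
Step 2 — Transfer function: H(jω) = 1/(1 + jωRC).
Step 3 — Denominator: 1 + jωRC = 1 + j·2337·10.7·4.7e-05 = 1 + j1.175.
Step 4 — H = 0.4199 - j0.4935.
Step 5 — Magnitude: |H| = 0.648 (-3.8 dB); phase: φ = -49.6°.

|H| = 0.648 (-3.8 dB), φ = -49.6°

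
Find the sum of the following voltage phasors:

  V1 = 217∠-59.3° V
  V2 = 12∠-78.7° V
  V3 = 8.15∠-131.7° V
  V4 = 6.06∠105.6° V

Step 1 — Convert each phasor to rectangular form:
  V1 = 217·(cos(-59.3°) + j·sin(-59.3°)) = 110.8 - j186.6 V
  V2 = 12·(cos(-78.7°) + j·sin(-78.7°)) = 2.351 - j11.77 V
  V3 = 8.15·(cos(-131.7°) + j·sin(-131.7°)) = -5.422 - j6.085 V
  V4 = 6.06·(cos(105.6°) + j·sin(105.6°)) = -1.63 + j5.837 V
Step 2 — Sum components: V_total = 106.1 - j198.6 V.
Step 3 — Convert to polar: |V_total| = 225.2 V, ∠V_total = -61.9°.

V_total = 225.2∠-61.9° V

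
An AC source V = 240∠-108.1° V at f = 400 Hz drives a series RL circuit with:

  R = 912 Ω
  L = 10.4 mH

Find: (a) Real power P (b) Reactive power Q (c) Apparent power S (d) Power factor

Step 1 — Angular frequency: ω = 2π·f = 2π·400 = 2513 rad/s.
Step 2 — Component impedances:
  R: Z = R = 912 Ω
  L: Z = jωL = j·2513·0.0104 = 0 + j26.14 Ω
Step 3 — Series combination: Z_total = R + L = 912 + j26.14 Ω = 912.4∠1.6° Ω.
Step 4 — Source phasor: V = 240∠-108.1° V = -74.56 - j228.1 V.
Step 5 — Current: I = V / Z = -0.08885 - j0.2476 A = 0.263∠-109.7° A.
Step 6 — Complex power: S = V·I* = 63.11 + j1.809 VA.
Step 7 — Real power: P = Re(S) = 63.11 W.
Step 8 — Reactive power: Q = Im(S) = 1.809 VAR.
Step 9 — Apparent power: |S| = 63.13 VA.
Step 10 — Power factor: PF = P/|S| = 0.9996 (lagging).

(a) P = 63.11 W  (b) Q = 1.809 VAR  (c) S = 63.13 VA  (d) PF = 0.9996 (lagging)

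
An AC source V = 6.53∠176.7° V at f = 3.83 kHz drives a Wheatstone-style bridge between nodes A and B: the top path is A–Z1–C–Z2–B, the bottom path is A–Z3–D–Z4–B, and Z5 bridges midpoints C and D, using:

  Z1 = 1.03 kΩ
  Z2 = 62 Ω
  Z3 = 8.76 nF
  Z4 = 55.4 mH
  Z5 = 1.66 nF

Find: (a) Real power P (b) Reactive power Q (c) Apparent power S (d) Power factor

Step 1 — Angular frequency: ω = 2π·f = 2π·3830 = 2.406e+04 rad/s.
Step 2 — Component impedances:
  Z1: Z = R = 1030 Ω
  Z2: Z = R = 62 Ω
  Z3: Z = 1/(jωC) = -j/(ω·C) = 0 - j4744 Ω
  Z4: Z = jωL = j·2.406e+04·0.0554 = 0 + j1333 Ω
  Z5: Z = 1/(jωC) = -j/(ω·C) = 0 - j2.503e+04 Ω
Step 3 — Bridge requires nodal analysis (the Z5 bridge couples midpoints C and D, so the two paths cannot be reduced to a simple series/parallel combination). Setting node B to ground and injecting 1 A at node A, the 3-node admittance system at A, C, D solves to V_A = Z_AB = 985 - j324.7 Ω = 1037∠-18.2° Ω.
Step 4 — Source phasor: V = 6.53∠176.7° V = -6.519 + j0.3759 V.
Step 5 — Current: I = V / Z = -0.006084 - j0.001624 A = 0.006296∠-165.1° A.
Step 6 — Complex power: S = V·I* = 0.03905 - j0.01287 VA.
Step 7 — Real power: P = Re(S) = 0.03905 W.
Step 8 — Reactive power: Q = Im(S) = -0.01287 VAR.
Step 9 — Apparent power: |S| = 0.04112 VA.
Step 10 — Power factor: PF = P/|S| = 0.9497 (leading).

(a) P = 0.03905 W  (b) Q = -0.01287 VAR  (c) S = 0.04112 VA  (d) PF = 0.9497 (leading)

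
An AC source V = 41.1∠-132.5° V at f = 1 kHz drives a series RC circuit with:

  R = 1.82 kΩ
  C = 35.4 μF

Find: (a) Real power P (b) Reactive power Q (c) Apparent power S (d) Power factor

Step 1 — Angular frequency: ω = 2π·f = 2π·1000 = 6283 rad/s.
Step 2 — Component impedances:
  R: Z = R = 1820 Ω
  C: Z = 1/(jωC) = -j/(ω·C) = 0 - j4.496 Ω
Step 3 — Series combination: Z_total = R + C = 1820 - j4.496 Ω = 1820∠-0.1° Ω.
Step 4 — Source phasor: V = 41.1∠-132.5° V = -27.77 - j30.3 V.
Step 5 — Current: I = V / Z = -0.01522 - j0.01669 A = 0.02258∠-132.4° A.
Step 6 — Complex power: S = V·I* = 0.9281 - j0.002293 VA.
Step 7 — Real power: P = Re(S) = 0.9281 W.
Step 8 — Reactive power: Q = Im(S) = -0.002293 VAR.
Step 9 — Apparent power: |S| = 0.9281 VA.
Step 10 — Power factor: PF = P/|S| = 1 (leading).

(a) P = 0.9281 W  (b) Q = -0.002293 VAR  (c) S = 0.9281 VA  (d) PF = 1 (leading)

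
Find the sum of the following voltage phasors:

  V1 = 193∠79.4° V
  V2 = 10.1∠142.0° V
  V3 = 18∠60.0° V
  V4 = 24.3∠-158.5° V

Step 1 — Convert each phasor to rectangular form:
  V1 = 193·(cos(79.4°) + j·sin(79.4°)) = 35.5 + j189.7 V
  V2 = 10.1·(cos(142.0°) + j·sin(142.0°)) = -7.959 + j6.218 V
  V3 = 18·(cos(60.0°) + j·sin(60.0°)) = 9 + j15.59 V
  V4 = 24.3·(cos(-158.5°) + j·sin(-158.5°)) = -22.61 - j8.906 V
Step 2 — Sum components: V_total = 13.93 + j202.6 V.
Step 3 — Convert to polar: |V_total| = 203.1 V, ∠V_total = 86.1°.

V_total = 203.1∠86.1° V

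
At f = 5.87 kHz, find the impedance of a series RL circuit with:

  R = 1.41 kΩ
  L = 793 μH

Step 1 — Angular frequency: ω = 2π·f = 2π·5870 = 3.688e+04 rad/s.
Step 2 — Component impedances:
  R: Z = R = 1410 Ω
  L: Z = jωL = j·3.688e+04·0.000793 = 0 + j29.25 Ω
Step 3 — Series combination: Z_total = R + L = 1410 + j29.25 Ω = 1410∠1.2° Ω.

Z = 1410 + j29.25 Ω = 1410∠1.2° Ω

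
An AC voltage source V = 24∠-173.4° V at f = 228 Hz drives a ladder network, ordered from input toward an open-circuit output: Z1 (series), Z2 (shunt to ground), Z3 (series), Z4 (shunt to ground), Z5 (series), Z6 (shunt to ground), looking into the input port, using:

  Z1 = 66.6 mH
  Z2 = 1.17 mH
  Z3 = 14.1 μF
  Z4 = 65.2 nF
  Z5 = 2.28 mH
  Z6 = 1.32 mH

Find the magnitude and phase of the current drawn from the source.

Step 1 — Angular frequency: ω = 2π·f = 2π·228 = 1433 rad/s.
Step 2 — Component impedances:
  Z1: Z = jωL = j·1433·0.0666 = 0 + j95.41 Ω
  Z2: Z = jωL = j·1433·0.00117 = 0 + j1.676 Ω
  Z3: Z = 1/(jωC) = -j/(ω·C) = 0 - j49.51 Ω
  Z4: Z = 1/(jωC) = -j/(ω·C) = 0 - j1.071e+04 Ω
  Z5: Z = jωL = j·1433·0.00228 = 0 + j3.266 Ω
  Z6: Z = jωL = j·1433·0.00132 = 0 + j1.891 Ω
Step 3 — Ladder network (open output): work backward from the far end, alternating series and parallel combinations. Z_in = 0 + j97.15 Ω = 97.15∠90.0° Ω.
Step 4 — Source phasor: V = 24∠-173.4° V = -23.84 - j2.758 V.
Step 5 — Ohm's law: I = V / Z_total = (-23.84 - j2.758) / (0 + j97.15) = -0.02839 + j0.2454 A.
Step 6 — Convert to polar: |I| = 0.247 A, ∠I = 96.6°.

I = 0.247∠96.6° A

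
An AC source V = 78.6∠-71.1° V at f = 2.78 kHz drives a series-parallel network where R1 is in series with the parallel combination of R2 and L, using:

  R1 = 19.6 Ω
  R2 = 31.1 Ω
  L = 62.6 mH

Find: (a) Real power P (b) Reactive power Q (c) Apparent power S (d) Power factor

Step 1 — Angular frequency: ω = 2π·f = 2π·2780 = 1.747e+04 rad/s.
Step 2 — Component impedances:
  R1: Z = R = 19.6 Ω
  R2: Z = R = 31.1 Ω
  L: Z = jωL = j·1.747e+04·0.0626 = 0 + j1093 Ω
Step 3 — Parallel branch: R2 || L = 1/(1/R2 + 1/L) = 31.07 + j0.8838 Ω.
Step 4 — Series with R1: Z_total = R1 + (R2 || L) = 50.67 + j0.8838 Ω = 50.68∠1.0° Ω.
Step 5 — Source phasor: V = 78.6∠-71.1° V = 25.46 - j74.36 V.
Step 6 — Current: I = V / Z = 0.4767 - j1.476 A = 1.551∠-72.1° A.
Step 7 — Complex power: S = V·I* = 121.9 + j2.126 VA.
Step 8 — Real power: P = Re(S) = 121.9 W.
Step 9 — Reactive power: Q = Im(S) = 2.126 VAR.
Step 10 — Apparent power: |S| = 121.9 VA.
Step 11 — Power factor: PF = P/|S| = 0.9998 (lagging).

(a) P = 121.9 W  (b) Q = 2.126 VAR  (c) S = 121.9 VA  (d) PF = 0.9998 (lagging)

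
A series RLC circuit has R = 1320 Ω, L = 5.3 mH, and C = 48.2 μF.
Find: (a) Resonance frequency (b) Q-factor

Step 1 — Resonance condition Im(Z)=0 gives ω₀ = 1/√(LC).
Step 2 — ω₀ = 1/√(0.0053·4.82e-05) = 1979 rad/s.
Step 3 — f₀ = ω₀/(2π) = 314.9 Hz.
Step 4 — Series Q: Q = ω₀L/R = 1979·0.0053/1320 = 0.007944.

(a) f₀ = 314.9 Hz  (b) Q = 0.007944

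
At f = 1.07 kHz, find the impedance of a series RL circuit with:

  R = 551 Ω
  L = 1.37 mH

Step 1 — Angular frequency: ω = 2π·f = 2π·1070 = 6723 rad/s.
Step 2 — Component impedances:
  R: Z = R = 551 Ω
  L: Z = jωL = j·6723·0.00137 = 0 + j9.211 Ω
Step 3 — Series combination: Z_total = R + L = 551 + j9.211 Ω = 551.1∠1.0° Ω.

Z = 551 + j9.211 Ω = 551.1∠1.0° Ω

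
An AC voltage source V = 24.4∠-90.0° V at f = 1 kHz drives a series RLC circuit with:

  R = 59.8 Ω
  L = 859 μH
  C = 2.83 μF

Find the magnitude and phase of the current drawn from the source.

Step 1 — Angular frequency: ω = 2π·f = 2π·1000 = 6283 rad/s.
Step 2 — Component impedances:
  R: Z = R = 59.8 Ω
  L: Z = jωL = j·6283·0.000859 = 0 + j5.397 Ω
  C: Z = 1/(jωC) = -j/(ω·C) = 0 - j56.24 Ω
Step 3 — Series combination: Z_total = R + L + C = 59.8 - j50.84 Ω = 78.49∠-40.4° Ω.
Step 4 — Source phasor: V = 24.4∠-90.0° V = 0 - j24.4 V.
Step 5 — Ohm's law: I = V / Z_total = (0 - j24.4) / (59.8 - j50.84) = 0.2014 - j0.2368 A.
Step 6 — Convert to polar: |I| = 0.3109 A, ∠I = -49.6°.

I = 0.3109∠-49.6° A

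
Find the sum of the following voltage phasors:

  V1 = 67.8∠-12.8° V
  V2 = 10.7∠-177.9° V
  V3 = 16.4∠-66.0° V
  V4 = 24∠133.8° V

Step 1 — Convert each phasor to rectangular form:
  V1 = 67.8·(cos(-12.8°) + j·sin(-12.8°)) = 66.12 - j15.02 V
  V2 = 10.7·(cos(-177.9°) + j·sin(-177.9°)) = -10.69 - j0.3921 V
  V3 = 16.4·(cos(-66.0°) + j·sin(-66.0°)) = 6.67 - j14.98 V
  V4 = 24·(cos(133.8°) + j·sin(133.8°)) = -16.61 + j17.32 V
Step 2 — Sum components: V_total = 45.48 - j13.07 V.
Step 3 — Convert to polar: |V_total| = 47.32 V, ∠V_total = -16.0°.

V_total = 47.32∠-16.0° V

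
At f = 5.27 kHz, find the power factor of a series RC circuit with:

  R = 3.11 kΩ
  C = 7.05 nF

Step 1 — Angular frequency: ω = 2π·f = 2π·5270 = 3.311e+04 rad/s.
Step 2 — Component impedances:
  R: Z = R = 3110 Ω
  C: Z = 1/(jωC) = -j/(ω·C) = 0 - j4284 Ω
Step 3 — Series combination: Z_total = R + C = 3110 - j4284 Ω = 5294∠-54.0° Ω.
Step 4 — Power factor: PF = cos(φ) = Re(Z)/|Z| = 3110/5294 = 0.5875.
Step 5 — Type: Im(Z) = -4284 ⇒ leading (phase φ = -54.0°).

PF = 0.5875 (leading, φ = -54.0°)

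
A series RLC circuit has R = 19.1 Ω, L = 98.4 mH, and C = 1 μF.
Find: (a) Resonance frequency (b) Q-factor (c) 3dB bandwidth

Step 1 — Resonance: ω₀ = 1/√(LC) = 1/√(0.0984·1e-06) = 3188 rad/s.
Step 2 — f₀ = ω₀/(2π) = 507.4 Hz.
Step 3 — Series Q: Q = ω₀L/R = 3188·0.0984/19.1 = 16.42.
Step 4 — Bandwidth: Δω = ω₀/Q = 194.1 rad/s; BW = Δω/(2π) = 30.89 Hz.

(a) f₀ = 507.4 Hz  (b) Q = 16.42  (c) BW = 30.89 Hz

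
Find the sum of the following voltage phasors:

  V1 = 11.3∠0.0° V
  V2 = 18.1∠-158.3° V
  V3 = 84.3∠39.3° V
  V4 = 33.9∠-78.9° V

Step 1 — Convert each phasor to rectangular form:
  V1 = 11.3·(cos(0.0°) + j·sin(0.0°)) = 11.3 V
  V2 = 18.1·(cos(-158.3°) + j·sin(-158.3°)) = -16.82 - j6.692 V
  V3 = 84.3·(cos(39.3°) + j·sin(39.3°)) = 65.23 + j53.39 V
  V4 = 33.9·(cos(-78.9°) + j·sin(-78.9°)) = 6.526 - j33.27 V
Step 2 — Sum components: V_total = 66.24 + j13.44 V.
Step 3 — Convert to polar: |V_total| = 67.59 V, ∠V_total = 11.5°.

V_total = 67.59∠11.5° V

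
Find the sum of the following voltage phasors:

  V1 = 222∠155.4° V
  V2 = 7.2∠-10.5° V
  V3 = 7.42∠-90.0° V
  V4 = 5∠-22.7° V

Step 1 — Convert each phasor to rectangular form:
  V1 = 222·(cos(155.4°) + j·sin(155.4°)) = -201.9 + j92.41 V
  V2 = 7.2·(cos(-10.5°) + j·sin(-10.5°)) = 7.079 - j1.312 V
  V3 = 7.42·(cos(-90.0°) + j·sin(-90.0°)) = 0 - j7.42 V
  V4 = 5·(cos(-22.7°) + j·sin(-22.7°)) = 4.613 - j1.93 V
Step 2 — Sum components: V_total = -190.2 + j81.75 V.
Step 3 — Convert to polar: |V_total| = 207 V, ∠V_total = 156.7°.

V_total = 207∠156.7° V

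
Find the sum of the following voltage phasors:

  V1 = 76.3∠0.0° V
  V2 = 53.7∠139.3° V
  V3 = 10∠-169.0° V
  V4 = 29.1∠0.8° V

Step 1 — Convert each phasor to rectangular form:
  V1 = 76.3·(cos(0.0°) + j·sin(0.0°)) = 76.3 V
  V2 = 53.7·(cos(139.3°) + j·sin(139.3°)) = -40.71 + j35.02 V
  V3 = 10·(cos(-169.0°) + j·sin(-169.0°)) = -9.816 - j1.908 V
  V4 = 29.1·(cos(0.8°) + j·sin(0.8°)) = 29.1 + j0.4063 V
Step 2 — Sum components: V_total = 54.87 + j33.52 V.
Step 3 — Convert to polar: |V_total| = 64.3 V, ∠V_total = 31.4°.

V_total = 64.3∠31.4° V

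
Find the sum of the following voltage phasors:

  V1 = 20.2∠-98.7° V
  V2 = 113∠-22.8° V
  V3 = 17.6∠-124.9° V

Step 1 — Convert each phasor to rectangular form:
  V1 = 20.2·(cos(-98.7°) + j·sin(-98.7°)) = -3.055 - j19.97 V
  V2 = 113·(cos(-22.8°) + j·sin(-22.8°)) = 104.2 - j43.79 V
  V3 = 17.6·(cos(-124.9°) + j·sin(-124.9°)) = -10.07 - j14.43 V
Step 2 — Sum components: V_total = 91.05 - j78.19 V.
Step 3 — Convert to polar: |V_total| = 120 V, ∠V_total = -40.7°.

V_total = 120∠-40.7° V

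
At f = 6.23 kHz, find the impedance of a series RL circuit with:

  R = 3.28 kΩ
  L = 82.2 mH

Step 1 — Angular frequency: ω = 2π·f = 2π·6230 = 3.914e+04 rad/s.
Step 2 — Component impedances:
  R: Z = R = 3280 Ω
  L: Z = jωL = j·3.914e+04·0.0822 = 0 + j3218 Ω
Step 3 — Series combination: Z_total = R + L = 3280 + j3218 Ω = 4595∠44.5° Ω.

Z = 3280 + j3218 Ω = 4595∠44.5° Ω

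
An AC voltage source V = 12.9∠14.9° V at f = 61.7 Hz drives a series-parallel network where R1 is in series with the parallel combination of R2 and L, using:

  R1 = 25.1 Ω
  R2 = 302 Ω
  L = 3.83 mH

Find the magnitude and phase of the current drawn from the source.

Step 1 — Angular frequency: ω = 2π·f = 2π·61.7 = 387.7 rad/s.
Step 2 — Component impedances:
  R1: Z = R = 25.1 Ω
  R2: Z = R = 302 Ω
  L: Z = jωL = j·387.7·0.00383 = 0 + j1.485 Ω
Step 3 — Parallel branch: R2 || L = 1/(1/R2 + 1/L) = 0.0073 + j1.485 Ω.
Step 4 — Series with R1: Z_total = R1 + (R2 || L) = 25.11 + j1.485 Ω = 25.15∠3.4° Ω.
Step 5 — Source phasor: V = 12.9∠14.9° V = 12.47 + j3.317 V.
Step 6 — Ohm's law: I = V / Z_total = (12.47 + j3.317) / (25.11 + j1.485) = 0.5026 + j0.1024 A.
Step 7 — Convert to polar: |I| = 0.5129 A, ∠I = 11.5°.

I = 0.5129∠11.5° A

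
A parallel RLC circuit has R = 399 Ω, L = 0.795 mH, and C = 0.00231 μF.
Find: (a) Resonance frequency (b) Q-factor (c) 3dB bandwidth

Step 1 — Resonance: ω₀ = 1/√(LC) = 1/√(0.000795·2.31e-09) = 7.379e+05 rad/s.
Step 2 — f₀ = ω₀/(2π) = 1.174e+05 Hz.
Step 3 — Parallel Q: Q = R/(ω₀L) = 399/(7.379e+05·0.000795) = 0.6801.
Step 4 — Bandwidth: Δω = ω₀/Q = 1.085e+06 rad/s; BW = Δω/(2π) = 1.727e+05 Hz.

(a) f₀ = 1.174e+05 Hz  (b) Q = 0.6801  (c) BW = 1.727e+05 Hz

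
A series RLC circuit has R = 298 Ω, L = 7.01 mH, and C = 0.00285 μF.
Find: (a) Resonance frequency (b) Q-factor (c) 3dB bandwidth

Step 1 — Resonance condition Im(Z)=0 gives ω₀ = 1/√(LC).
Step 2 — ω₀ = 1/√(0.00701·2.85e-09) = 2.237e+05 rad/s.
Step 3 — f₀ = ω₀/(2π) = 3.561e+04 Hz.
Step 4 — Series Q: Q = ω₀L/R = 2.237e+05·0.00701/298 = 5.263.
Step 5 — 3dB bandwidth: Δω = ω₀/Q = 4.251e+04 rad/s; BW = Δω/(2π) = 6766 Hz.

(a) f₀ = 3.561e+04 Hz  (b) Q = 5.263  (c) BW = 6766 Hz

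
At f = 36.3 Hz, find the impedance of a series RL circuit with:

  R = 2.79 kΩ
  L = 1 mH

Step 1 — Angular frequency: ω = 2π·f = 2π·36.3 = 228.1 rad/s.
Step 2 — Component impedances:
  R: Z = R = 2790 Ω
  L: Z = jωL = j·228.1·0.001 = 0 + j0.2281 Ω
Step 3 — Series combination: Z_total = R + L = 2790 + j0.2281 Ω = 2790∠0.0° Ω.

Z = 2790 + j0.2281 Ω = 2790∠0.0° Ω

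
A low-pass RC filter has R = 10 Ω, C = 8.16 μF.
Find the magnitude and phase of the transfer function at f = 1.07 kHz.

Step 1 — Angular frequency: ω = 2π·1070 = 6723 rad/s.
Step 2 — Transfer function: H(jω) = 1/(1 + jωRC).
Step 3 — Denominator: 1 + jωRC = 1 + j·6723·10·8.16e-06 = 1 + j0.5486.
Step 4 — H = 0.7687 - j0.4217.
Step 5 — Magnitude: |H| = 0.8767 (-1.1 dB); phase: φ = -28.7°.

|H| = 0.8767 (-1.1 dB), φ = -28.7°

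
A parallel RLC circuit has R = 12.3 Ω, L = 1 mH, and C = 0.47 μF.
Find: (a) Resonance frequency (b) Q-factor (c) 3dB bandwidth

Step 1 — Resonance: ω₀ = 1/√(LC) = 1/√(0.001·4.7e-07) = 4.613e+04 rad/s.
Step 2 — f₀ = ω₀/(2π) = 7341 Hz.
Step 3 — Parallel Q: Q = R/(ω₀L) = 12.3/(4.613e+04·0.001) = 0.2667.
Step 4 — Bandwidth: Δω = ω₀/Q = 1.73e+05 rad/s; BW = Δω/(2π) = 2.753e+04 Hz.

(a) f₀ = 7341 Hz  (b) Q = 0.2667  (c) BW = 2.753e+04 Hz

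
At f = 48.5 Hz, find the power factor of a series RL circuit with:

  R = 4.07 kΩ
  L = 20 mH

Step 1 — Angular frequency: ω = 2π·f = 2π·48.5 = 304.7 rad/s.
Step 2 — Component impedances:
  R: Z = R = 4070 Ω
  L: Z = jωL = j·304.7·0.02 = 0 + j6.095 Ω
Step 3 — Series combination: Z_total = R + L = 4070 + j6.095 Ω = 4070∠0.1° Ω.
Step 4 — Power factor: PF = cos(φ) = Re(Z)/|Z| = 4070/4070 = 1.
Step 5 — Type: Im(Z) = 6.095 ⇒ lagging (phase φ = 0.1°).

PF = 1 (lagging, φ = 0.1°)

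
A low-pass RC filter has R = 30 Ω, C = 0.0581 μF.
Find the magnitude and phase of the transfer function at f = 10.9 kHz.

Step 1 — Angular frequency: ω = 2π·1.09e+04 = 6.849e+04 rad/s.
Step 2 — Transfer function: H(jω) = 1/(1 + jωRC).
Step 3 — Denominator: 1 + jωRC = 1 + j·6.849e+04·30·5.81e-08 = 1 + j0.1194.
Step 4 — H = 0.986 - j0.1177.
Step 5 — Magnitude: |H| = 0.993 (-0.1 dB); phase: φ = -6.8°.

|H| = 0.993 (-0.1 dB), φ = -6.8°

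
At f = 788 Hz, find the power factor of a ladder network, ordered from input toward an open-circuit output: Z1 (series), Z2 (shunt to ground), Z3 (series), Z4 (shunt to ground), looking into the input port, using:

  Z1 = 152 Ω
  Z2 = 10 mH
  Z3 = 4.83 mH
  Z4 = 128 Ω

Step 1 — Angular frequency: ω = 2π·f = 2π·788 = 4951 rad/s.
Step 2 — Component impedances:
  Z1: Z = R = 152 Ω
  Z2: Z = jωL = j·4951·0.01 = 0 + j49.51 Ω
  Z3: Z = jωL = j·4951·0.00483 = 0 + j23.91 Ω
  Z4: Z = R = 128 Ω
Step 3 — Ladder network (open output): work backward from the far end, alternating series and parallel combinations. Z_in = 166.4 + j41.25 Ω = 171.4∠13.9° Ω.
Step 4 — Power factor: PF = cos(φ) = Re(Z)/|Z| = 166.41/171.45 = 0.9706.
Step 5 — Type: Im(Z) = 41.25 ⇒ lagging (phase φ = 13.9°).

PF = 0.9706 (lagging, φ = 13.9°)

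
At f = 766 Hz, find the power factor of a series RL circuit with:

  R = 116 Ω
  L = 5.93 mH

Step 1 — Angular frequency: ω = 2π·f = 2π·766 = 4813 rad/s.
Step 2 — Component impedances:
  R: Z = R = 116 Ω
  L: Z = jωL = j·4813·0.00593 = 0 + j28.54 Ω
Step 3 — Series combination: Z_total = R + L = 116 + j28.54 Ω = 119.5∠13.8° Ω.
Step 4 — Power factor: PF = cos(φ) = Re(Z)/|Z| = 116/119.46 = 0.971.
Step 5 — Type: Im(Z) = 28.54 ⇒ lagging (phase φ = 13.8°).

PF = 0.971 (lagging, φ = 13.8°)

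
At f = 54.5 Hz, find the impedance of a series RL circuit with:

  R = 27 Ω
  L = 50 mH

Step 1 — Angular frequency: ω = 2π·f = 2π·54.5 = 342.4 rad/s.
Step 2 — Component impedances:
  R: Z = R = 27 Ω
  L: Z = jωL = j·342.4·0.05 = 0 + j17.12 Ω
Step 3 — Series combination: Z_total = R + L = 27 + j17.12 Ω = 31.97∠32.4° Ω.

Z = 27 + j17.12 Ω = 31.97∠32.4° Ω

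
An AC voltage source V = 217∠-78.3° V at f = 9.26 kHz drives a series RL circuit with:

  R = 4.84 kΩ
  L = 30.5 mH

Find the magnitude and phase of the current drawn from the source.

Step 1 — Angular frequency: ω = 2π·f = 2π·9260 = 5.818e+04 rad/s.
Step 2 — Component impedances:
  R: Z = R = 4840 Ω
  L: Z = jωL = j·5.818e+04·0.0305 = 0 + j1775 Ω
Step 3 — Series combination: Z_total = R + L = 4840 + j1775 Ω = 5155∠20.1° Ω.
Step 4 — Source phasor: V = 217∠-78.3° V = 44 - j212.5 V.
Step 5 — Ohm's law: I = V / Z_total = (44 - j212.5) / (4840 + j1775) = -0.006175 - j0.04164 A.
Step 6 — Convert to polar: |I| = 0.04209 A, ∠I = -98.4°.

I = 0.04209∠-98.4° A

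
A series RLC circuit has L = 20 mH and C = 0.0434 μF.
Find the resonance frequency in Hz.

Step 1 — Resonance condition Im(Z)=0 gives ω₀ = 1/√(LC).
Step 2 — ω₀ = 1/√(0.02·4.34e-08) = 3.394e+04 rad/s.
Step 3 — f₀ = ω₀/(2π) = 5402 Hz.

f₀ = 5402 Hz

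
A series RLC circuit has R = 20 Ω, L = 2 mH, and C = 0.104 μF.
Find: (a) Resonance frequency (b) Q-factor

Step 1 — Resonance condition Im(Z)=0 gives ω₀ = 1/√(LC).
Step 2 — ω₀ = 1/√(0.002·1.04e-07) = 6.934e+04 rad/s.
Step 3 — f₀ = ω₀/(2π) = 1.104e+04 Hz.
Step 4 — Series Q: Q = ω₀L/R = 6.934e+04·0.002/20 = 6.934.

(a) f₀ = 1.104e+04 Hz  (b) Q = 6.934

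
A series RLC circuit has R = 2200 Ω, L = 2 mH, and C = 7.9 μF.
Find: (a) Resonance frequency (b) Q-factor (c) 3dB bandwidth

Step 1 — Resonance condition Im(Z)=0 gives ω₀ = 1/√(LC).
Step 2 — ω₀ = 1/√(0.002·7.9e-06) = 7956 rad/s.
Step 3 — f₀ = ω₀/(2π) = 1266 Hz.
Step 4 — Series Q: Q = ω₀L/R = 7956·0.002/2200 = 0.007232.
Step 5 — 3dB bandwidth: Δω = ω₀/Q = 1.1e+06 rad/s; BW = Δω/(2π) = 1.751e+05 Hz.

(a) f₀ = 1266 Hz  (b) Q = 0.007232  (c) BW = 1.751e+05 Hz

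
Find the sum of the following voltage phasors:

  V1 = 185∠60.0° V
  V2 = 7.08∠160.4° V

Step 1 — Convert each phasor to rectangular form:
  V1 = 185·(cos(60.0°) + j·sin(60.0°)) = 92.5 + j160.2 V
  V2 = 7.08·(cos(160.4°) + j·sin(160.4°)) = -6.67 + j2.375 V
Step 2 — Sum components: V_total = 85.83 + j162.6 V.
Step 3 — Convert to polar: |V_total| = 183.9 V, ∠V_total = 62.2°.

V_total = 183.9∠62.2° V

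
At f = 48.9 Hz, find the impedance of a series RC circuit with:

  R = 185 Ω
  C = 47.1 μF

Step 1 — Angular frequency: ω = 2π·f = 2π·48.9 = 307.2 rad/s.
Step 2 — Component impedances:
  R: Z = R = 185 Ω
  C: Z = 1/(jωC) = -j/(ω·C) = 0 - j69.1 Ω
Step 3 — Series combination: Z_total = R + C = 185 - j69.1 Ω = 197.5∠-20.5° Ω.

Z = 185 - j69.1 Ω = 197.5∠-20.5° Ω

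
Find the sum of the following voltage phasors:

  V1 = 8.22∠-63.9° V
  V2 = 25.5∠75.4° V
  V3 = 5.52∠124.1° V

Step 1 — Convert each phasor to rectangular form:
  V1 = 8.22·(cos(-63.9°) + j·sin(-63.9°)) = 3.616 - j7.382 V
  V2 = 25.5·(cos(75.4°) + j·sin(75.4°)) = 6.428 + j24.68 V
  V3 = 5.52·(cos(124.1°) + j·sin(124.1°)) = -3.095 + j4.571 V
Step 2 — Sum components: V_total = 6.949 + j21.87 V.
Step 3 — Convert to polar: |V_total| = 22.94 V, ∠V_total = 72.4°.

V_total = 22.94∠72.4° V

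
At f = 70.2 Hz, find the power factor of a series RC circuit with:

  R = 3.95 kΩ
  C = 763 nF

Step 1 — Angular frequency: ω = 2π·f = 2π·70.2 = 441.1 rad/s.
Step 2 — Component impedances:
  R: Z = R = 3950 Ω
  C: Z = 1/(jωC) = -j/(ω·C) = 0 - j2971 Ω
Step 3 — Series combination: Z_total = R + C = 3950 - j2971 Ω = 4943∠-37.0° Ω.
Step 4 — Power factor: PF = cos(φ) = Re(Z)/|Z| = 3950/4943 = 0.7991.
Step 5 — Type: Im(Z) = -2971 ⇒ leading (phase φ = -37.0°).

PF = 0.7991 (leading, φ = -37.0°)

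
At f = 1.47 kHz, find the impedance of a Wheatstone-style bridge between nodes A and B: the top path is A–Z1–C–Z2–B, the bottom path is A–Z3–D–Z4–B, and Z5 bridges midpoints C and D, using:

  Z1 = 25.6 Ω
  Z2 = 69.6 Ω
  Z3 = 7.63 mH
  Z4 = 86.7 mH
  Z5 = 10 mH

Step 1 — Angular frequency: ω = 2π·f = 2π·1470 = 9236 rad/s.
Step 2 — Component impedances:
  Z1: Z = R = 25.6 Ω
  Z2: Z = R = 69.6 Ω
  Z3: Z = jωL = j·9236·0.00763 = 0 + j70.47 Ω
  Z4: Z = jωL = j·9236·0.0867 = 0 + j800.8 Ω
  Z5: Z = jωL = j·9236·0.01 = 0 + j92.36 Ω
Step 3 — Bridge requires nodal analysis (the Z5 bridge couples midpoints C and D, so the two paths cannot be reduced to a simple series/parallel combination). Setting node B to ground and injecting 1 A at node A, the 3-node admittance system at A, C, D solves to V_A = Z_AB = 93.38 + j12.15 Ω = 94.17∠7.4° Ω.

Z = 93.38 + j12.15 Ω = 94.17∠7.4° Ω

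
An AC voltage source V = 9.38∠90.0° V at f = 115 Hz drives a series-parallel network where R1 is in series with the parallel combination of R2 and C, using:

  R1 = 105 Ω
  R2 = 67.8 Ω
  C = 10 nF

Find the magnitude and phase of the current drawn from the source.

Step 1 — Angular frequency: ω = 2π·f = 2π·115 = 722.6 rad/s.
Step 2 — Component impedances:
  R1: Z = R = 105 Ω
  R2: Z = R = 67.8 Ω
  C: Z = 1/(jωC) = -j/(ω·C) = 0 - j1.384e+05 Ω
Step 3 — Parallel branch: R2 || C = 1/(1/R2 + 1/C) = 67.8 - j0.03322 Ω.
Step 4 — Series with R1: Z_total = R1 + (R2 || C) = 172.8 - j0.03322 Ω = 172.8∠-0.0° Ω.
Step 5 — Source phasor: V = 9.38∠90.0° V = 0 + j9.38 V.
Step 6 — Ohm's law: I = V / Z_total = (0 + j9.38) / (172.8 - j0.03322) = -1.043e-05 + j0.05428 A.
Step 7 — Convert to polar: |I| = 0.05428 A, ∠I = 90.0°.

I = 0.05428∠90.0° A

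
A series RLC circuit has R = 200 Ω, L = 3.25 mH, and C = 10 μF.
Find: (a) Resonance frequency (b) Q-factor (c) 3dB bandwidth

Step 1 — Resonance: ω₀ = 1/√(LC) = 1/√(0.00325·1e-05) = 5547 rad/s.
Step 2 — f₀ = ω₀/(2π) = 882.8 Hz.
Step 3 — Series Q: Q = ω₀L/R = 5547·0.00325/200 = 0.09014.
Step 4 — Bandwidth: Δω = ω₀/Q = 6.154e+04 rad/s; BW = Δω/(2π) = 9794 Hz.

(a) f₀ = 882.8 Hz  (b) Q = 0.09014  (c) BW = 9794 Hz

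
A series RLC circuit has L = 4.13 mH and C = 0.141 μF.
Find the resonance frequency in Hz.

Step 1 — Resonance condition Im(Z)=0 gives ω₀ = 1/√(LC).
Step 2 — ω₀ = 1/√(0.00413·1.41e-07) = 4.144e+04 rad/s.
Step 3 — f₀ = ω₀/(2π) = 6595 Hz.

f₀ = 6595 Hz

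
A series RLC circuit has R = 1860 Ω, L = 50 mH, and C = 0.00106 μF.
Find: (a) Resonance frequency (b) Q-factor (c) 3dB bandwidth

Step 1 — Resonance: ω₀ = 1/√(LC) = 1/√(0.05·1.06e-09) = 1.374e+05 rad/s.
Step 2 — f₀ = ω₀/(2π) = 2.186e+04 Hz.
Step 3 — Series Q: Q = ω₀L/R = 1.374e+05·0.05/1860 = 3.692.
Step 4 — Bandwidth: Δω = ω₀/Q = 3.72e+04 rad/s; BW = Δω/(2π) = 5921 Hz.

(a) f₀ = 2.186e+04 Hz  (b) Q = 3.692  (c) BW = 5921 Hz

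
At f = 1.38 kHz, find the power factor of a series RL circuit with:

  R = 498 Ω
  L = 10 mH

Step 1 — Angular frequency: ω = 2π·f = 2π·1380 = 8671 rad/s.
Step 2 — Component impedances:
  R: Z = R = 498 Ω
  L: Z = jωL = j·8671·0.01 = 0 + j86.71 Ω
Step 3 — Series combination: Z_total = R + L = 498 + j86.71 Ω = 505.5∠9.9° Ω.
Step 4 — Power factor: PF = cos(φ) = Re(Z)/|Z| = 498/505.5 = 0.9852.
Step 5 — Type: Im(Z) = 86.71 ⇒ lagging (phase φ = 9.9°).

PF = 0.9852 (lagging, φ = 9.9°)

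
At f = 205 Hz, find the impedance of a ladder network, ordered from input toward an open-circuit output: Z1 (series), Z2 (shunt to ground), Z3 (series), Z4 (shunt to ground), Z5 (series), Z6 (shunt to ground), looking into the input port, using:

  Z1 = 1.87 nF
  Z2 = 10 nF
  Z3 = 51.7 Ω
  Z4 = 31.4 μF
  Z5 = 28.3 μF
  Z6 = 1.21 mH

Step 1 — Angular frequency: ω = 2π·f = 2π·205 = 1288 rad/s.
Step 2 — Component impedances:
  Z1: Z = 1/(jωC) = -j/(ω·C) = 0 - j4.152e+05 Ω
  Z2: Z = 1/(jωC) = -j/(ω·C) = 0 - j7.764e+04 Ω
  Z3: Z = R = 51.7 Ω
  Z4: Z = 1/(jωC) = -j/(ω·C) = 0 - j24.73 Ω
  Z5: Z = 1/(jωC) = -j/(ω·C) = 0 - j27.43 Ω
  Z6: Z = jωL = j·1288·0.00121 = 0 + j1.559 Ω
Step 3 — Ladder network (open output): work backward from the far end, alternating series and parallel combinations. Z_in = 51.68 - j4.152e+05 Ω = 4.152e+05∠-90.0° Ω.

Z = 51.68 - j4.152e+05 Ω = 4.152e+05∠-90.0° Ω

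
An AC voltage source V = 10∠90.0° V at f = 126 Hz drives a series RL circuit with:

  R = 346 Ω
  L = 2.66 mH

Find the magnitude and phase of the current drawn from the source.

Step 1 — Angular frequency: ω = 2π·f = 2π·126 = 791.7 rad/s.
Step 2 — Component impedances:
  R: Z = R = 346 Ω
  L: Z = jωL = j·791.7·0.00266 = 0 + j2.106 Ω
Step 3 — Series combination: Z_total = R + L = 346 + j2.106 Ω = 346∠0.3° Ω.
Step 4 — Source phasor: V = 10∠90.0° V = 0 + j10 V.
Step 5 — Ohm's law: I = V / Z_total = (0 + j10) / (346 + j2.106) = 0.0001759 + j0.0289 A.
Step 6 — Convert to polar: |I| = 0.0289 A, ∠I = 89.7°.

I = 0.0289∠89.7° A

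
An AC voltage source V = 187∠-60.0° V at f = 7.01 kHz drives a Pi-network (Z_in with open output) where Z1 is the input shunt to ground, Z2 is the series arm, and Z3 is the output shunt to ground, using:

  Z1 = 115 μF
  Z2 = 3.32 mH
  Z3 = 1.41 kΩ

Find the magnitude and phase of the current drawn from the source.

Step 1 — Angular frequency: ω = 2π·f = 2π·7010 = 4.405e+04 rad/s.
Step 2 — Component impedances:
  Z1: Z = 1/(jωC) = -j/(ω·C) = 0 - j0.1974 Ω
  Z2: Z = jωL = j·4.405e+04·0.00332 = 0 + j146.2 Ω
  Z3: Z = R = 1410 Ω
Step 3 — With open output, the series arm Z2 and the output shunt Z3 appear in series to ground: Z2 + Z3 = 1410 + j146.2 Ω.
Step 4 — Parallel with input shunt Z1: Z_in = Z1 || (Z2 + Z3) = 2.735e-05 - j0.1974 Ω = 0.1974∠-90.0° Ω.
Step 5 — Source phasor: V = 187∠-60.0° V = 93.5 - j161.9 V.
Step 6 — Ohm's law: I = V / Z_total = (93.5 - j161.9) / (2.735e-05 - j0.1974) = 820.3 + j473.5 A.
Step 7 — Convert to polar: |I| = 947.2 A, ∠I = 30.0°.

I = 947.2∠30.0° A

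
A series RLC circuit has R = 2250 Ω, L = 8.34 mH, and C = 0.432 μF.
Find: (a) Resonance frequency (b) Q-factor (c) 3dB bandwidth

Step 1 — Resonance condition Im(Z)=0 gives ω₀ = 1/√(LC).
Step 2 — ω₀ = 1/√(0.00834·4.32e-07) = 1.666e+04 rad/s.
Step 3 — f₀ = ω₀/(2π) = 2652 Hz.
Step 4 — Series Q: Q = ω₀L/R = 1.666e+04·0.00834/2250 = 0.06175.
Step 5 — 3dB bandwidth: Δω = ω₀/Q = 2.698e+05 rad/s; BW = Δω/(2π) = 4.294e+04 Hz.

(a) f₀ = 2652 Hz  (b) Q = 0.06175  (c) BW = 4.294e+04 Hz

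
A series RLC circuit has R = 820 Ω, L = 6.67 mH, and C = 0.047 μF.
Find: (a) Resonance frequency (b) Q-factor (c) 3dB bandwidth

Step 1 — Resonance condition Im(Z)=0 gives ω₀ = 1/√(LC).
Step 2 — ω₀ = 1/√(0.00667·4.7e-08) = 5.648e+04 rad/s.
Step 3 — f₀ = ω₀/(2π) = 8989 Hz.
Step 4 — Series Q: Q = ω₀L/R = 5.648e+04·0.00667/820 = 0.4594.
Step 5 — 3dB bandwidth: Δω = ω₀/Q = 1.229e+05 rad/s; BW = Δω/(2π) = 1.957e+04 Hz.

(a) f₀ = 8989 Hz  (b) Q = 0.4594  (c) BW = 1.957e+04 Hz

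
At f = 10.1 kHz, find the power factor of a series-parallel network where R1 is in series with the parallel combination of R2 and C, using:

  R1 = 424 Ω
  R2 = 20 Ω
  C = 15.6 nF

Step 1 — Angular frequency: ω = 2π·f = 2π·1.01e+04 = 6.346e+04 rad/s.
Step 2 — Component impedances:
  R1: Z = R = 424 Ω
  R2: Z = R = 20 Ω
  C: Z = 1/(jωC) = -j/(ω·C) = 0 - j1010 Ω
Step 3 — Parallel branch: R2 || C = 1/(1/R2 + 1/C) = 19.99 - j0.3958 Ω.
Step 4 — Series with R1: Z_total = R1 + (R2 || C) = 444 - j0.3958 Ω = 444∠-0.1° Ω.
Step 5 — Power factor: PF = cos(φ) = Re(Z)/|Z| = 444/444 = 1.
Step 6 — Type: Im(Z) = -0.3958 ⇒ leading (phase φ = -0.1°).

PF = 1 (leading, φ = -0.1°)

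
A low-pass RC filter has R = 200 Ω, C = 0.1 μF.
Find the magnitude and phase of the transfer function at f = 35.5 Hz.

Step 1 — Angular frequency: ω = 2π·35.5 = 223.1 rad/s.
Step 2 — Transfer function: H(jω) = 1/(1 + jωRC).
Step 3 — Denominator: 1 + jωRC = 1 + j·223.1·200·1e-07 = 1 + j0.004461.
Step 4 — H = 1 - j0.004461.
Step 5 — Magnitude: |H| = 1 (-0.0 dB); phase: φ = -0.3°.

|H| = 1 (-0.0 dB), φ = -0.3°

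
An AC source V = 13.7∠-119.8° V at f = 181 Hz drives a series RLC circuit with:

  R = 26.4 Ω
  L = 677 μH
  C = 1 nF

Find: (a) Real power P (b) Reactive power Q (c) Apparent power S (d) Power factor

Step 1 — Angular frequency: ω = 2π·f = 2π·181 = 1137 rad/s.
Step 2 — Component impedances:
  R: Z = R = 26.4 Ω
  L: Z = jωL = j·1137·0.000677 = 0 + j0.7699 Ω
  C: Z = 1/(jωC) = -j/(ω·C) = 0 - j8.793e+05 Ω
Step 3 — Series combination: Z_total = R + L + C = 26.4 - j8.793e+05 Ω = 8.793e+05∠-90.0° Ω.
Step 4 — Source phasor: V = 13.7∠-119.8° V = -6.809 - j11.89 V.
Step 5 — Current: I = V / Z = 1.352e-05 - j7.743e-06 A = 1.558e-05∠-29.8° A.
Step 6 — Complex power: S = V·I* = 6.409e-09 - j0.0002135 VA.
Step 7 — Real power: P = Re(S) = 6.409e-09 W.
Step 8 — Reactive power: Q = Im(S) = -0.0002135 VAR.
Step 9 — Apparent power: |S| = 0.0002135 VA.
Step 10 — Power factor: PF = P/|S| = 3.002e-05 (leading).

(a) P = 6.409e-09 W  (b) Q = -0.0002135 VAR  (c) S = 0.0002135 VA  (d) PF = 3.002e-05 (leading)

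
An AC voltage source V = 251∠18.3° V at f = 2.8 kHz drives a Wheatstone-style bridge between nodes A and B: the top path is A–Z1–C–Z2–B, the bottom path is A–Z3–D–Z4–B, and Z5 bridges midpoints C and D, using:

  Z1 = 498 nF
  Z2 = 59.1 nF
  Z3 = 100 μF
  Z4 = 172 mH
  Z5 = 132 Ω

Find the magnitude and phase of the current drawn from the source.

Step 1 — Angular frequency: ω = 2π·f = 2π·2800 = 1.759e+04 rad/s.
Step 2 — Component impedances:
  Z1: Z = 1/(jωC) = -j/(ω·C) = 0 - j114.1 Ω
  Z2: Z = 1/(jωC) = -j/(ω·C) = 0 - j961.8 Ω
  Z3: Z = 1/(jωC) = -j/(ω·C) = 0 - j0.5684 Ω
  Z4: Z = jωL = j·1.759e+04·0.172 = 0 + j3026 Ω
  Z5: Z = R = 132 Ω
Step 3 — Bridge requires nodal analysis (the Z5 bridge couples midpoints C and D, so the two paths cannot be reduced to a simple series/parallel combination). Setting node B to ground and injecting 1 A at node A, the 3-node admittance system at A, C, D solves to V_A = Z_AB = 129.2 - j1551 Ω = 1556∠-85.2° Ω.
Step 4 — Source phasor: V = 251∠18.3° V = 238.3 + j78.81 V.
Step 5 — Ohm's law: I = V / Z_total = (238.3 + j78.81) / (129.2 - j1551) = -0.03776 + j0.1568 A.
Step 6 — Convert to polar: |I| = 0.1613 A, ∠I = 103.5°.

I = 0.1613∠103.5° A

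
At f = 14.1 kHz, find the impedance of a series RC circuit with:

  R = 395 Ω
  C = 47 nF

Step 1 — Angular frequency: ω = 2π·f = 2π·1.41e+04 = 8.859e+04 rad/s.
Step 2 — Component impedances:
  R: Z = R = 395 Ω
  C: Z = 1/(jωC) = -j/(ω·C) = 0 - j240.2 Ω
Step 3 — Series combination: Z_total = R + C = 395 - j240.2 Ω = 462.3∠-31.3° Ω.

Z = 395 - j240.2 Ω = 462.3∠-31.3° Ω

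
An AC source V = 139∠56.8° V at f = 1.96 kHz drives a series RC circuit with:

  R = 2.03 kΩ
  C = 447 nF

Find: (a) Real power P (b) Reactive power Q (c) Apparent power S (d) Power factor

Step 1 — Angular frequency: ω = 2π·f = 2π·1960 = 1.232e+04 rad/s.
Step 2 — Component impedances:
  R: Z = R = 2030 Ω
  C: Z = 1/(jωC) = -j/(ω·C) = 0 - j181.7 Ω
Step 3 — Series combination: Z_total = R + C = 2030 - j181.7 Ω = 2038∠-5.1° Ω.
Step 4 — Source phasor: V = 139∠56.8° V = 76.11 + j116.3 V.
Step 5 — Current: I = V / Z = 0.03211 + j0.06017 A = 0.0682∠61.9° A.
Step 6 — Complex power: S = V·I* = 9.442 - j0.8449 VA.
Step 7 — Real power: P = Re(S) = 9.442 W.
Step 8 — Reactive power: Q = Im(S) = -0.8449 VAR.
Step 9 — Apparent power: |S| = 9.48 VA.
Step 10 — Power factor: PF = P/|S| = 0.996 (leading).

(a) P = 9.442 W  (b) Q = -0.8449 VAR  (c) S = 9.48 VA  (d) PF = 0.996 (leading)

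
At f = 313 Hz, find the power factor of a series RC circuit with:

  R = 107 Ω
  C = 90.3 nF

Step 1 — Angular frequency: ω = 2π·f = 2π·313 = 1967 rad/s.
Step 2 — Component impedances:
  R: Z = R = 107 Ω
  C: Z = 1/(jωC) = -j/(ω·C) = 0 - j5631 Ω
Step 3 — Series combination: Z_total = R + C = 107 - j5631 Ω = 5632∠-88.9° Ω.
Step 4 — Power factor: PF = cos(φ) = Re(Z)/|Z| = 107/5632 = 0.019.
Step 5 — Type: Im(Z) = -5631 ⇒ leading (phase φ = -88.9°).

PF = 0.019 (leading, φ = -88.9°)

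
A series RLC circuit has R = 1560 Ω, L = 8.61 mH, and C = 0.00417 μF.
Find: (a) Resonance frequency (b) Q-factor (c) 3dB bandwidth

Step 1 — Resonance: ω₀ = 1/√(LC) = 1/√(0.00861·4.17e-09) = 1.669e+05 rad/s.
Step 2 — f₀ = ω₀/(2π) = 2.656e+04 Hz.
Step 3 — Series Q: Q = ω₀L/R = 1.669e+05·0.00861/1560 = 0.9211.
Step 4 — Bandwidth: Δω = ω₀/Q = 1.812e+05 rad/s; BW = Δω/(2π) = 2.884e+04 Hz.

(a) f₀ = 2.656e+04 Hz  (b) Q = 0.9211  (c) BW = 2.884e+04 Hz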